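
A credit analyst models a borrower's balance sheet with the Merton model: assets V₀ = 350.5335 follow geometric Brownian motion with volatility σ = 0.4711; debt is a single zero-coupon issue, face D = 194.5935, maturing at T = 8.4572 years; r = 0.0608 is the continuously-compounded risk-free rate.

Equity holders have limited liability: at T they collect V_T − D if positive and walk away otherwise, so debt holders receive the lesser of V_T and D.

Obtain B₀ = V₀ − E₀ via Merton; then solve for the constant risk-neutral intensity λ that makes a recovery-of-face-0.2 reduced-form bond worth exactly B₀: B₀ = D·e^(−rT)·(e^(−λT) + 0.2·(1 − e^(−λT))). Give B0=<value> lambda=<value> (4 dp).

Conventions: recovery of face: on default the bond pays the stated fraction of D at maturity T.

Equity is a call on the firm's assets struck at D = 194.5935:
d₁ = [ln(V₀/D) + (r + σ²/2)T] / (σ√T)
   = [ln(350.5335/194.5935) + (0.0608 + 0.5·0.4711²)·8.4572] / (0.4711·√8.4572)
   = [0.588544 + 1.452673] / 1.370018 = 1.489919
d₂ = d₁ − σ√T = 1.489919 − 1.370018 = 0.119901
N(d₁) = 0.931877,  N(d₂) = 0.547719,  e^(−rT) = 0.597980
E₀ = V₀·N(d₁) − D·e^(−rT)·N(d₂)
   = 350.5335·0.931877 − 194.5935·0.597980·0.547719 = 262.919931
B₀ = V₀ − E₀ = 350.5335 − 262.919931 = 87.613569
e^(−λT) = (B₀·e^(rT)/D − 0.2)/(1 − 0.2) = (87.6136·1.672296/194.5935 − 0.2)/0.8 = 0.69116650
λ = −ln(0.69116650)/8.4572 = 0.043676

B0=87.6136 lambda=0.0437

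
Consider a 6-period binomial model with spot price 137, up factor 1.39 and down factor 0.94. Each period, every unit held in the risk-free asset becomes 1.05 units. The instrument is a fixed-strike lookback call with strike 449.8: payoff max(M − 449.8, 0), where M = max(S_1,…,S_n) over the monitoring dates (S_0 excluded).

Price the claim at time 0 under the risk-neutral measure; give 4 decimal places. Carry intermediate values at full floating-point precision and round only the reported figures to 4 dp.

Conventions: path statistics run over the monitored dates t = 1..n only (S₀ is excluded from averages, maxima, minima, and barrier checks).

No-arbitrage gives p* = (R−d)/(u−d) = 0.2444: enumerate every path, weight its payoff by its p*-probability, and discount by R^6.
Enumerate all 2^6 = 64 price paths (U = up ×1.39, D = down ×0.94); each path with k up-moves has probability p*^k·(1−p*)^(6−k).
DDDDDD: M=128.7800, payoff=0.0000, prob=0.186037
UDDDDD: M=190.4300, payoff=0.0000, prob=0.060188
DUDDDD: M=179.0042, payoff=0.0000, prob=0.060188
UUDDDD: M=264.6977, payoff=0.0000, prob=0.019473
DDUDDD: M=168.2639, payoff=0.0000, prob=0.060188
UDUDDD: M=248.8158, payoff=0.0000, prob=0.019473
DUUDDD: M=248.8158, payoff=0.0000, prob=0.019473
UUUDDD: M=367.9298, payoff=0.0000, prob=0.006300
DDDUDD: M=158.1681, payoff=0.0000, prob=0.060188
UDDUDD: M=233.8869, payoff=0.0000, prob=0.019473
DUDUDD: M=233.8869, payoff=0.0000, prob=0.019473
UUDUDD: M=345.8540, payoff=0.0000, prob=0.006300
DDUUDD: M=233.8869, payoff=0.0000, prob=0.019473
UDUUDD: M=345.8540, payoff=0.0000, prob=0.006300
DUUUDD: M=345.8540, payoff=0.0000, prob=0.006300
UUUUDD: M=511.4224, payoff=61.6224, prob=0.002038
DDDDUD: M=148.6780, payoff=0.0000, prob=0.060188
UDDDUD: M=219.8537, payoff=0.0000, prob=0.019473
DUDDUD: M=219.8537, payoff=0.0000, prob=0.019473
UUDDUD: M=325.1028, payoff=0.0000, prob=0.006300
DDUDUD: M=219.8537, payoff=0.0000, prob=0.019473
UDUDUD: M=325.1028, payoff=0.0000, prob=0.006300
DUUDUD: M=325.1028, payoff=0.0000, prob=0.006300
UUUDUD: M=480.7371, payoff=30.9371, prob=0.002038
DDDUUD: M=219.8537, payoff=0.0000, prob=0.019473
UDDUUD: M=325.1028, payoff=0.0000, prob=0.006300
DUDUUD: M=325.1028, payoff=0.0000, prob=0.006300
UUDUUD: M=480.7371, payoff=30.9371, prob=0.002038
DDUUUD: M=325.1028, payoff=0.0000, prob=0.006300
UDUUUD: M=480.7371, payoff=30.9371, prob=0.002038
DUUUUD: M=480.7371, payoff=30.9371, prob=0.002038
UUUUUD: M=710.8772, payoff=261.0772, prob=0.000659
DDDDDU: M=139.7573, payoff=0.0000, prob=0.060188
UDDDDU: M=206.6625, payoff=0.0000, prob=0.019473
DUDDDU: M=206.6625, payoff=0.0000, prob=0.019473
UUDDDU: M=305.5966, payoff=0.0000, prob=0.006300
DDUDDU: M=206.6625, payoff=0.0000, prob=0.019473
UDUDDU: M=305.5966, payoff=0.0000, prob=0.006300
DUUDDU: M=305.5966, payoff=0.0000, prob=0.006300
UUUDDU: M=451.8929, payoff=2.0929, prob=0.002038
DDDUDU: M=206.6625, payoff=0.0000, prob=0.019473
UDDUDU: M=305.5966, payoff=0.0000, prob=0.006300
DUDUDU: M=305.5966, payoff=0.0000, prob=0.006300
UUDUDU: M=451.8929, payoff=2.0929, prob=0.002038
DDUUDU: M=305.5966, payoff=0.0000, prob=0.006300
UDUUDU: M=451.8929, payoff=2.0929, prob=0.002038
DUUUDU: M=451.8929, payoff=2.0929, prob=0.002038
UUUUDU: M=668.2245, payoff=218.4245, prob=0.000659
DDDDUU: M=206.6625, payoff=0.0000, prob=0.019473
UDDDUU: M=305.5966, payoff=0.0000, prob=0.006300
DUDDUU: M=305.5966, payoff=0.0000, prob=0.006300
UUDDUU: M=451.8929, payoff=2.0929, prob=0.002038
DDUDUU: M=305.5966, payoff=0.0000, prob=0.006300
UDUDUU: M=451.8929, payoff=2.0929, prob=0.002038
DUUDUU: M=451.8929, payoff=2.0929, prob=0.002038
UUUDUU: M=668.2245, payoff=218.4245, prob=0.000659
DDDUUU: M=305.5966, payoff=0.0000, prob=0.006300
UDDUUU: M=451.8929, payoff=2.0929, prob=0.002038
DUDUUU: M=451.8929, payoff=2.0929, prob=0.002038
UUDUUU: M=668.2245, payoff=218.4245, prob=0.000659
DDUUUU: M=451.8929, payoff=2.0929, prob=0.002038
UDUUUU: M=668.2245, payoff=218.4245, prob=0.000659
DUUUUU: M=668.2245, payoff=218.4245, prob=0.000659
UUUUUU: M=988.1193, payoff=538.3193, prob=0.000213
Price = Σ prob·payoff / R^6 = 1.427671 / 1.340096 = 1.0653

price = 1.0653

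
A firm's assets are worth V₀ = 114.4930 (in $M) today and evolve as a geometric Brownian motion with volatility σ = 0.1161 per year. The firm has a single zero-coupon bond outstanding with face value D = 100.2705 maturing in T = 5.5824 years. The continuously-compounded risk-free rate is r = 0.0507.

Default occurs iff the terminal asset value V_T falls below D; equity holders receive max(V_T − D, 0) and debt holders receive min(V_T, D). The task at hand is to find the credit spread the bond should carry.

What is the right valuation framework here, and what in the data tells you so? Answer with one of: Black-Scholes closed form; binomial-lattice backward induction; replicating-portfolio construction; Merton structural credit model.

framework: Merton structural credit model

Key observation: the question is about default risk generated by asset-value dynamics against a debt face of 100.2705 — the structural framework prices exactly that.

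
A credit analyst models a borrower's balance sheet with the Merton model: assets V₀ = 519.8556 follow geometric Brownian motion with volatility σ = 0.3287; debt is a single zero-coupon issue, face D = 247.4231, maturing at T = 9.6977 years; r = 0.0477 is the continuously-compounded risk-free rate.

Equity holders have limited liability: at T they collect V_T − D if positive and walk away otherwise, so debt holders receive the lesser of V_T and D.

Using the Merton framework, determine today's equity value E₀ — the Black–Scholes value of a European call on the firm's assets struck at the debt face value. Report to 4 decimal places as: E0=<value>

Equity is a call on the firm's assets struck at D = 247.4231:
d₁ = [ln(V₀/D) + (r + σ²/2)T] / (σ√T)
   = [ln(519.8556/247.4231) + (0.0477 + 0.5·0.3287²)·9.6977] / (0.3287·√9.6977)
   = [0.742451 + 0.986468] / 1.023609 = 1.689043
d₂ = d₁ − σ√T = 1.689043 − 1.023609 = 0.665434
N(d₁) = 0.954394,  N(d₂) = 0.747113,  e^(−rT) = 0.629657
E₀ = V₀·N(d₁) − D·e^(−rT)·N(d₂)
   = 519.8556·0.954394 − 247.4231·0.629657·0.747113 = 379.753225

E0=379.7532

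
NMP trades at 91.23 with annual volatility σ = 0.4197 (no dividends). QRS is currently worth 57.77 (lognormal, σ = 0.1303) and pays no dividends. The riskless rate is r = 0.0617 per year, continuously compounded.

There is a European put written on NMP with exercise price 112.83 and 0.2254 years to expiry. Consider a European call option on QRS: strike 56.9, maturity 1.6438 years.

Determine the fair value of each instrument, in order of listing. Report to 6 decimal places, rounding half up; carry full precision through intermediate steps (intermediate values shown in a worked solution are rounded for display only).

price(NMP put K=112.83) = 21.719753
price(QRS call K=56.9) = 7.660748

[NMP put K=112.83]
σ√T = 0.4197·√0.2254 = 0.199258
d₁ = (ln(S/K) + (r+σ²/2)T) / (σ√T) = (ln(91.23/112.83) + (0.0617+0.4197²/2)·0.2254) / 0.199258 = (-0.212498 + 0.033759) / 0.199258 = -0.897025
d₂ = d₁ − σ√T = -0.897025 − 0.199258 = -1.096283
e^{−rT} = 0.986189
N(−d₁) = 0.815147,  N(−d₂) = 0.863522
price = K·e^{−rT}·N(−d₂) − S·N(−d₁) = 96.085624 − 74.365871 = 21.719753
[QRS call K=56.9]
σ√T = 0.1303·√1.6438 = 0.167059
d₁ = (ln(S/K) + (r+σ²/2)T) / (σ√T) = (ln(57.77/56.9) + (0.0617+0.1303²/2)·1.6438) / 0.167059 = (0.015174 + 0.115377) / 0.167059 = 0.781468
d₂ = d₁ − σ√T = 0.781468 − 0.167059 = 0.614410
e^{−rT} = 0.903551
N(d₁) = 0.782736,  N(d₂) = 0.730528
price = S·N(d₁) − K·e^{−rT}·N(d₂) = 45.218684 − 37.557937 = 7.660748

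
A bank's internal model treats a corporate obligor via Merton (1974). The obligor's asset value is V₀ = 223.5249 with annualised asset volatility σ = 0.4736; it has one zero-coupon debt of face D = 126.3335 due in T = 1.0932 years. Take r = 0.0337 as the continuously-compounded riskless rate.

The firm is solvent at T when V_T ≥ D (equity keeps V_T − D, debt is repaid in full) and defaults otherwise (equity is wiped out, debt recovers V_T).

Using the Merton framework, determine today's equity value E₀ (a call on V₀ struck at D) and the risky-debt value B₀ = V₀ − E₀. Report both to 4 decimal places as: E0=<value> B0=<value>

E0=106.0095 B0=117.5154

Work the structural quantities from V₀ = 223.5249 against face 126.3335:
d₁ = [ln(V₀/D) + (r + σ²/2)T] / (σ√T)
   = [ln(223.5249/126.3335) + (0.0337 + 0.5·0.4736²)·1.0932] / (0.4736·√1.0932)
   = [0.570598 + 0.159442] / 0.495178 = 1.474296
d₂ = d₁ − σ√T = 1.474296 − 0.495178 = 0.979118
N(d₁) = 0.929799,  N(d₂) = 0.836239,  e^(−rT) = 0.963830
E₀ = V₀·N(d₁) − D·e^(−rT)·N(d₂)
   = 223.5249·0.929799 − 126.3335·0.963830·0.836239 = 106.009454
B₀ = V₀ − E₀ = 223.5249 − 106.009454 = 117.515446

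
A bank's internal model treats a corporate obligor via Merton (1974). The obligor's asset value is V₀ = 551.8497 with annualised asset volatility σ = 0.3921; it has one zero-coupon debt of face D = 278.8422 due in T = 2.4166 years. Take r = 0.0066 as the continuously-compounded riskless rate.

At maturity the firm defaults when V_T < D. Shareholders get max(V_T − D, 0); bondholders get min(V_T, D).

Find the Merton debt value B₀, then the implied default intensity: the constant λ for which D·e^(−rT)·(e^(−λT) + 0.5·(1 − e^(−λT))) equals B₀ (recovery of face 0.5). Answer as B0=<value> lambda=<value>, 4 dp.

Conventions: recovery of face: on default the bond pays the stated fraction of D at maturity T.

With assets at 551.8497 and a single debt payment of 278.8422 at 2.4166 years:
d₁ = [ln(V₀/D) + (r + σ²/2)T] / (σ√T)
   = [ln(551.8497/278.8422) + (0.0066 + 0.5·0.3921²)·2.4166] / (0.3921·√2.4166)
   = [0.682630 + 0.201717] / 0.609536 = 1.450852
d₂ = d₁ − σ√T = 1.450852 − 0.609536 = 0.841316
N(d₁) = 0.926589,  N(d₂) = 0.799915,  e^(−rT) = 0.984177
E₀ = V₀·N(d₁) − D·e^(−rT)·N(d₂)
   = 551.8497·0.926589 − 278.8422·0.984177·0.799915 = 291.817501
B₀ = V₀ − E₀ = 551.8497 − 291.817501 = 260.032199
e^(−λT) = (B₀·e^(rT)/D − 0.5)/(1 − 0.5) = (260.0322·1.016077/278.8422 − 0.5)/0.5 = 0.89507076
λ = −ln(0.89507076)/2.4166 = 0.045871

B0=260.0322 lambda=0.0459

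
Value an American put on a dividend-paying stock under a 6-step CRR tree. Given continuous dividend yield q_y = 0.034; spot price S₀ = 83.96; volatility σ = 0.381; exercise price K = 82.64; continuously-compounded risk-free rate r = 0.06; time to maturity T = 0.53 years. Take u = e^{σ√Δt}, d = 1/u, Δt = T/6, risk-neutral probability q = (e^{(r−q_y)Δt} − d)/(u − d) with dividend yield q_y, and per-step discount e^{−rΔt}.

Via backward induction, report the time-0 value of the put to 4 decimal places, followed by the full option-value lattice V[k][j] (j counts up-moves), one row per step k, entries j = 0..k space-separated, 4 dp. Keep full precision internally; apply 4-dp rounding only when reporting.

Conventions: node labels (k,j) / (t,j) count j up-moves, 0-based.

params: Δt=0.08833 u=1.11990 d=0.89294 q=0.48185 e^(-rΔt)=0.99471
t_6 payoffs: 40.0798 29.2623 15.6953 0.0000 0.0000 0.0000 0.0000
k=5: node(5,0) S=47.6631 payoff=34.9769 vs cont=34.6830 → 34.9769 [stop]  node(5,1) S=59.7776 payoff=22.8624 vs cont=22.6049 → 22.8624 [stop]  node(5,2) S=74.9712 payoff=7.6688 vs cont=8.0895 → 8.0895 [wait]  node(5,3) S=94.0266 payoff=0.0000 vs cont=0.0000 → 0.0000 [wait]  node(5,4) S=117.9252 payoff=0.0000 vs cont=0.0000 → 0.0000 [wait]  node(5,5) S=147.8982 payoff=0.0000 vs cont=0.0000 → 0.0000 [wait]
k=4: node(4,0) S=53.3777 payoff=29.2623 vs cont=28.9855 → 29.2623 [stop]  node(4,1) S=66.9447 payoff=15.6953 vs cont=15.6608 → 15.6953 [stop]  node(4,2) S=83.9600 payoff=0.0000 vs cont=4.1694 → 4.1694 [wait]  node(4,3) S=105.3001 payoff=0.0000 vs cont=0.0000 → 0.0000 [wait]  node(4,4) S=132.0641 payoff=0.0000 vs cont=0.0000 → 0.0000 [wait]
k=3: node(3,0) S=59.7776 payoff=22.8624 vs cont=22.6049 → 22.8624 [stop]  node(3,1) S=74.9712 payoff=7.6688 vs cont=10.0879 → 10.0879 [wait]  node(3,2) S=94.0266 payoff=0.0000 vs cont=2.1489 → 2.1489 [wait]  node(3,3) S=117.9252 payoff=0.0000 vs cont=0.0000 → 0.0000 [wait]
k=2: node(2,0) S=66.9447 payoff=15.6953 vs cont=16.6187 → 16.6187 [wait]  node(2,1) S=83.9600 payoff=0.0000 vs cont=6.2294 → 6.2294 [wait]  node(2,2) S=105.3001 payoff=0.0000 vs cont=1.1076 → 1.1076 [wait]
k=1: node(1,0) S=74.9712 payoff=7.6688 vs cont=11.5512 → 11.5512 [wait]  node(1,1) S=94.0266 payoff=0.0000 vs cont=3.7416 → 3.7416 [wait]
k=0: node(0,0) S=83.9600 payoff=0.0000 vs cont=7.7469 → 7.7469 [wait]

price = 7.7469
tree:
7.7469
11.5512 3.7416
16.6187 6.2294 1.1076
22.8624 10.0879 2.1489 0.0000
29.2623 15.6953 4.1694 0.0000 0.0000
34.9769 22.8624 8.0895 0.0000 0.0000 0.0000
40.0798 29.2623 15.6953 0.0000 0.0000 0.0000 0.0000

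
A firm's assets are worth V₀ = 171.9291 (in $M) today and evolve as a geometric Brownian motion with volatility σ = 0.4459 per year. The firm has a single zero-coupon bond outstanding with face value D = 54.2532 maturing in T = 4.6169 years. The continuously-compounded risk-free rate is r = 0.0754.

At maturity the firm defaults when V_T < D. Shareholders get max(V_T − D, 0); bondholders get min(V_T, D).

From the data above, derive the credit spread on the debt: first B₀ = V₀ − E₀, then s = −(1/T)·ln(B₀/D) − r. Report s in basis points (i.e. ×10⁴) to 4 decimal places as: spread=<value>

spread=103.9327

Apply the equity-as-call identities (strike 54.2532, horizon 4.6169 years):
d₁ = [ln(V₀/D) + (r + σ²/2)T] / (σ√T)
   = [ln(171.9291/54.2532) + (0.0754 + 0.5·0.4459²)·4.6169] / (0.4459·√4.6169)
   = [1.153420 + 0.807096] / 0.958104 = 2.046245
d₂ = d₁ − σ√T = 2.046245 − 0.958104 = 1.088141
N(d₁) = 0.979634,  N(d₂) = 0.861734,  e^(−rT) = 0.706018
E₀ = V₀·N(d₁) − D·e^(−rT)·N(d₂)
   = 171.9291·0.979634 − 54.2532·0.706018·0.861734 = 135.419945
B₀ = V₀ − E₀ = 171.9291 − 135.419945 = 36.509155
spread = −(1/T)·ln(B₀/D) − r = −(1/4.6169)·ln(36.509155/54.2532) − 0.0754 = 0.01039327
in basis points: 0.01039327 × 10⁴ = 103.9327 bp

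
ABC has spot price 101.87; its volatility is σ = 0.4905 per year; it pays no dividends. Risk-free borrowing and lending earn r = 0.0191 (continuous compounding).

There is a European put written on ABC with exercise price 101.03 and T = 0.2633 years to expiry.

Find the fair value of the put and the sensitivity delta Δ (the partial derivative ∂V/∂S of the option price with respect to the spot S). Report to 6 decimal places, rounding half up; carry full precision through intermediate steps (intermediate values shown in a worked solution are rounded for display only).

σ√T = 0.4905·√0.2633 = 0.251689
d₁ = (ln(S/K) + (r+σ²/2)T) / (σ√T) = (ln(101.87/101.03) + (0.0191+0.4905²/2)·0.2633) / 0.251689 = (0.008280 + 0.036703) / 0.251689 = 0.178723
d₂ = d₁ − σ√T = 0.178723 − 0.251689 = -0.072966
e^{−rT} = 0.994984
N(−d₁) = 0.429077,  N(−d₂) = 0.529083
Put price V = K·e^{−rT}·N(−d₂) − S·N(−d₁) = 53.185144 − 43.710121 = 9.475023
Δ = −N(−d₁) = -0.429077

price = 9.475023
Δ = -0.429077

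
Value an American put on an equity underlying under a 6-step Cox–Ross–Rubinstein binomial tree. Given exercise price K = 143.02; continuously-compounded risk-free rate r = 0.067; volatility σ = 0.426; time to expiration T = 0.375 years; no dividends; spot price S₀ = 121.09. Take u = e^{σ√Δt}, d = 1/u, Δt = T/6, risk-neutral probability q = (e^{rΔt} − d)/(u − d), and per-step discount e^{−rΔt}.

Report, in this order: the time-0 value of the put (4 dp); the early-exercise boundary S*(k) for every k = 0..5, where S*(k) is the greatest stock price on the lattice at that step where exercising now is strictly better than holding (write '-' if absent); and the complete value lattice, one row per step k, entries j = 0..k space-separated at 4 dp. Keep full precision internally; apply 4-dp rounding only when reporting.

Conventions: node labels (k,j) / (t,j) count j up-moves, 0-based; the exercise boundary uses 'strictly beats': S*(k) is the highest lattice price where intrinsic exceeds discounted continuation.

params: Δt=0.06250 u=1.11238 d=0.89898 q=0.49306 e^(-rΔt)=0.99582
t_6 payoffs: 79.1063 63.9341 45.1604 21.9300 0.0000 0.0000 0.0000
t_5: node(5,0) S=71.0962 payoff=71.9238 vs cont=71.3261 → 71.9238 [stop]  node(5,1) S=87.9734 payoff=55.0466 vs cont=54.4490 → 55.0466 [stop]  node(5,2) S=108.8569 payoff=34.1631 vs cont=33.5655 → 34.1631 [stop]  node(5,3) S=134.6978 payoff=8.3222 vs cont=11.0707 → 11.0707 [wait]  node(5,4) S=166.6730 payoff=0.0000 vs cont=0.0000 → 0.0000 [wait]  node(5,5) S=206.2387 payoff=0.0000 vs cont=0.0000 → 0.0000 [wait]  ⇒ S*(5)=108.8569
t_4: node(4,0) S=79.0859 payoff=63.9341 vs cont=63.3365 → 63.9341 [stop]  node(4,1) S=97.8596 payoff=45.1604 vs cont=44.5627 → 45.1604 [stop]  node(4,2) S=121.0900 payoff=21.9300 vs cont=22.6819 → 22.6819 [wait]  node(4,3) S=149.8349 payoff=0.0000 vs cont=5.5887 → 5.5887 [wait]  node(4,4) S=185.4034 payoff=0.0000 vs cont=0.0000 → 0.0000 [wait]  ⇒ S*(4)=97.8596
t_3: node(3,0) S=87.9734 payoff=55.0466 vs cont=54.4490 → 55.0466 [stop]  node(3,1) S=108.8569 payoff=34.1631 vs cont=33.9346 → 34.1631 [stop]  node(3,2) S=134.6978 payoff=8.3222 vs cont=14.1943 → 14.1943 [wait]  node(3,3) S=166.6730 payoff=0.0000 vs cont=2.8213 → 2.8213 [wait]  ⇒ S*(3)=108.8569
t_2: node(2,0) S=97.8596 payoff=45.1604 vs cont=44.5627 → 45.1604 [stop]  node(2,1) S=121.0900 payoff=21.9300 vs cont=24.2156 → 24.2156 [wait]  node(2,2) S=149.8349 payoff=0.0000 vs cont=8.5508 → 8.5508 [wait]  ⇒ S*(2)=97.8596
t_1: node(1,0) S=108.8569 payoff=34.1631 vs cont=34.6877 → 34.6877 [wait]  node(1,1) S=134.6978 payoff=8.3222 vs cont=16.4229 → 16.4229 [wait]  ⇒ S*(1)=-
t_0: node(0,0) S=121.0900 payoff=21.9300 vs cont=25.5747 → 25.5747 [wait]  ⇒ S*(0)=-

price = 25.5747
boundary = - - 97.8596 108.8569 97.8596 108.8569
tree:
25.5747
34.6877 16.4229
45.1604 24.2156 8.5508
55.0466 34.1631 14.1943 2.8213
63.9341 45.1604 22.6819 5.5887 0.0000
71.9238 55.0466 34.1631 11.0707 0.0000 0.0000
79.1063 63.9341 45.1604 21.9300 0.0000 0.0000 0.0000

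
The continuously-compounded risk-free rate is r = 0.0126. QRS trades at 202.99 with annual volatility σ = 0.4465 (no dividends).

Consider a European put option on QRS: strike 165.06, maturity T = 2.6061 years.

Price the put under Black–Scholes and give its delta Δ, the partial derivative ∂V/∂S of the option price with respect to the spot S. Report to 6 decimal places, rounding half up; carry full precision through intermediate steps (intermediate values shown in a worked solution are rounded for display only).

price = 32.074493
Δ = -0.244178

σ√T = 0.4465·√2.6061 = 0.720804
d₁ = (ln(S/K) + (r+σ²/2)T) / (σ√T) = (ln(202.99/165.06) + (0.0126+0.4465²/2)·2.6061) / 0.720804 = (0.206848 + 0.292616) / 0.720804 = 0.692926
d₂ = d₁ − σ√T = 0.692926 − 0.720804 = -0.027878
e^{−rT} = 0.967696
N(−d₁) = 0.244178,  N(−d₂) = 0.511120
Put price V = K·e^{−rT}·N(−d₂) − S·N(−d₁) = 81.640193 − 49.565701 = 32.074493
Δ = −N(−d₁) = -0.244178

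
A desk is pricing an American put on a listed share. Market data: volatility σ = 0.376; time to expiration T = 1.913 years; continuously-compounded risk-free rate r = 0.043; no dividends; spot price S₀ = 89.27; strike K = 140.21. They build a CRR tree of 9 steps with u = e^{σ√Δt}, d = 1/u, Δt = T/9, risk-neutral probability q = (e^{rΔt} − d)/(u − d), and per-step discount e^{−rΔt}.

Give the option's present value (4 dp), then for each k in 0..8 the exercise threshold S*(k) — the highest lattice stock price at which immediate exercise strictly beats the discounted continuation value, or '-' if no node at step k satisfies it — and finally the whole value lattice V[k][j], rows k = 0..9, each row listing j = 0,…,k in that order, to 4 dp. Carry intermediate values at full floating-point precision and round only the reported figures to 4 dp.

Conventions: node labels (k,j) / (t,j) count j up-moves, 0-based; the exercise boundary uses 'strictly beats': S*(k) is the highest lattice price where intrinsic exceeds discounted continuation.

params: Δt=0.21256 u=1.18928 d=0.84084 q=0.48312 e^(-rΔt)=0.99090
t_9 payoffs: 121.4540 113.6816 102.6885 87.1398 65.1479 34.0428 0.0000 0.0000 0.0000 0.0000
t_8: node(8,0) S=22.3062 payoff=117.9038 vs cont=116.6281 → 117.9038 [stop]  node(8,1) S=31.5497 payoff=108.6603 vs cont=107.3846 → 108.6603 [stop]  node(8,2) S=44.6237 payoff=95.5863 vs cont=94.3106 → 95.5863 [stop]  node(8,3) S=63.1154 payoff=77.0946 vs cont=75.8189 → 77.0946 [stop]  node(8,4) S=89.2700 payoff=50.9400 vs cont=49.6643 → 50.9400 [stop]  node(8,5) S=126.2628 payoff=13.9472 vs cont=17.4359 → 17.4359 [wait]  node(8,6) S=178.5852 payoff=0.0000 vs cont=0.0000 → 0.0000 [wait]  node(8,7) S=252.5896 payoff=0.0000 vs cont=0.0000 → 0.0000 [wait]  node(8,8) S=357.2609 payoff=0.0000 vs cont=0.0000 → 0.0000 [wait]  ⇒ S*(8)=89.2700
t_7: node(7,0) S=26.5284 payoff=113.6816 vs cont=112.4060 → 113.6816 [stop]  node(7,1) S=37.5215 payoff=102.6885 vs cont=101.4128 → 102.6885 [stop]  node(7,2) S=53.0702 payoff=87.1398 vs cont=85.8642 → 87.1398 [stop]  node(7,3) S=75.0621 payoff=65.1479 vs cont=63.8723 → 65.1479 [stop]  node(7,4) S=106.1672 payoff=34.0428 vs cont=34.4372 → 34.4372 [wait]  node(7,5) S=150.1622 payoff=0.0000 vs cont=8.9302 → 8.9302 [wait]  node(7,6) S=212.3882 payoff=0.0000 vs cont=0.0000 → 0.0000 [wait]  node(7,7) S=300.4004 payoff=0.0000 vs cont=0.0000 → 0.0000 [wait]  ⇒ S*(7)=75.0621
t_6: node(6,0) S=31.5497 payoff=108.6603 vs cont=107.3846 → 108.6603 [stop]  node(6,1) S=44.6237 payoff=95.5863 vs cont=94.3106 → 95.5863 [stop]  node(6,2) S=63.1154 payoff=77.0946 vs cont=75.8189 → 77.0946 [stop]  node(6,3) S=89.2700 payoff=50.9400 vs cont=49.8532 → 50.9400 [stop]  node(6,4) S=126.2628 payoff=13.9472 vs cont=21.9130 → 21.9130 [wait]  node(6,5) S=178.5852 payoff=0.0000 vs cont=4.5738 → 4.5738 [wait]  node(6,6) S=252.5896 payoff=0.0000 vs cont=0.0000 → 0.0000 [wait]  ⇒ S*(6)=89.2700
t_5: node(5,0) S=37.5215 payoff=102.6885 vs cont=101.4128 → 102.6885 [stop]  node(5,1) S=53.0702 payoff=87.1398 vs cont=85.8642 → 87.1398 [stop]  node(5,2) S=75.0621 payoff=65.1479 vs cont=63.8723 → 65.1479 [stop]  node(5,3) S=106.1672 payoff=34.0428 vs cont=36.5806 → 36.5806 [wait]  node(5,4) S=150.1622 payoff=0.0000 vs cont=13.4129 → 13.4129 [wait]  node(5,5) S=212.3882 payoff=0.0000 vs cont=2.3426 → 2.3426 [wait]  ⇒ S*(5)=75.0621
t_4: node(4,0) S=44.6237 payoff=95.5863 vs cont=94.3106 → 95.5863 [stop]  node(4,1) S=63.1154 payoff=77.0946 vs cont=75.8189 → 77.0946 [stop]  node(4,2) S=89.2700 payoff=50.9400 vs cont=50.8792 → 50.9400 [stop]  node(4,3) S=126.2628 payoff=13.9472 vs cont=25.1568 → 25.1568 [wait]  node(4,4) S=178.5852 payoff=0.0000 vs cont=7.9912 → 7.9912 [wait]  ⇒ S*(4)=89.2700
t_3: node(3,0) S=53.0702 payoff=87.1398 vs cont=85.8642 → 87.1398 [stop]  node(3,1) S=75.0621 payoff=65.1479 vs cont=63.8723 → 65.1479 [stop]  node(3,2) S=106.1672 payoff=34.0428 vs cont=38.1334 → 38.1334 [wait]  node(3,3) S=150.1622 payoff=0.0000 vs cont=16.7103 → 16.7103 [wait]  ⇒ S*(3)=75.0621
t_2: node(2,0) S=63.1154 payoff=77.0946 vs cont=75.8189 → 77.0946 [stop]  node(2,1) S=89.2700 payoff=50.9400 vs cont=51.6226 → 51.6226 [wait]  node(2,2) S=126.2628 payoff=13.9472 vs cont=27.5307 → 27.5307 [wait]  ⇒ S*(2)=63.1154
t_1: node(1,0) S=75.0621 payoff=65.1479 vs cont=64.1991 → 65.1479 [stop]  node(1,1) S=106.1672 payoff=34.0428 vs cont=39.6195 → 39.6195 [wait]  ⇒ S*(1)=75.0621
t_0: node(0,0) S=89.2700 payoff=50.9400 vs cont=52.3341 → 52.3341 [wait]  ⇒ S*(0)=-

price = 52.3341
boundary = - 75.0621 63.1154 75.0621 89.2700 75.0621 89.2700 75.0621 89.2700
tree:
52.3341
65.1479 39.6195
77.0946 51.6226 27.5307
87.1398 65.1479 38.1334 16.7103
95.5863 77.0946 50.9400 25.1568 7.9912
102.6885 87.1398 65.1479 36.5806 13.4129 2.3426
108.6603 95.5863 77.0946 50.9400 21.9130 4.5738 0.0000
113.6816 102.6885 87.1398 65.1479 34.4372 8.9302 0.0000 0.0000
117.9038 108.6603 95.5863 77.0946 50.9400 17.4359 0.0000 0.0000 0.0000
121.4540 113.6816 102.6885 87.1398 65.1479 34.0428 0.0000 0.0000 0.0000 0.0000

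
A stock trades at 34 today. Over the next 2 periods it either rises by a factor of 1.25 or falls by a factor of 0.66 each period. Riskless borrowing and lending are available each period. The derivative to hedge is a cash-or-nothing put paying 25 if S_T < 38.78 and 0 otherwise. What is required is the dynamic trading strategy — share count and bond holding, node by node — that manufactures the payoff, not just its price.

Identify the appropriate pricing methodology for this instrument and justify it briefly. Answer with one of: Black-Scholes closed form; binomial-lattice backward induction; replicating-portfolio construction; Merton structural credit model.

framework: replicating-portfolio construction

Key observation: since the answer must list Δ and B at each node of the 1.25/0.66 lattice on 34, the replicating-portfolio method — solving the two-state system at every node — is the one that applies.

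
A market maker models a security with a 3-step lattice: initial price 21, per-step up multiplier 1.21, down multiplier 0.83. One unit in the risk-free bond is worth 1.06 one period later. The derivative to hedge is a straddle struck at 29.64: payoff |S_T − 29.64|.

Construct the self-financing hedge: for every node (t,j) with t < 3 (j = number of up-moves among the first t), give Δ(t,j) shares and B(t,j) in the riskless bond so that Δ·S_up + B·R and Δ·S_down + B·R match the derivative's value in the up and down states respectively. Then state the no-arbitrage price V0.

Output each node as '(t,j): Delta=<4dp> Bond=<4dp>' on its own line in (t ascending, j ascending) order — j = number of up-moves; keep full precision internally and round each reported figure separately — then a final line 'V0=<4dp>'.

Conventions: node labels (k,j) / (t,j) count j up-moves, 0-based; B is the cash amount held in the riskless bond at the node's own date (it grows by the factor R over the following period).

Arbitrage-free pricing uses the up-move probability p* = (R−d)/(u−d) = 0.6053, discounting each step at R = 1.06.
Terminal payoffs: V(3,0)=17.6325, V(3,1)=12.1351, V(3,2)=4.1207, V(3,3)=7.5628
  t=2,j=0: stock 14.4669 → up 17.5049 (V=12.1351), down 12.0075 (V=17.6325). Price 13.4954; hedge Δ=-1.0000, bond B=27.9623.
  t=2,j=1: stock 21.0903 → up 25.5193 (V=4.1207), down 17.5049 (V=12.1351). Price 6.8720; hedge Δ=-1.0000, bond B=27.9623.
  t=2,j=2: stock 30.7461 → up 37.2028 (V=7.5628), down 25.5193 (V=4.1207). Price 5.8529; hedge Δ=0.2946, bond B=-3.2051.
  t=1,j=0: stock 17.4300 → up 21.0903 (V=6.8720), down 14.4669 (V=13.4954). Price 8.9495; hedge Δ=-1.0000, bond B=26.3795.
  t=1,j=1: stock 25.4100 → up 30.7461 (V=5.8529), down 21.0903 (V=6.8720). Price 5.9011; hedge Δ=-0.1055, bond B=8.5828.
  t=0,j=0: stock 21.0000 → up 25.4100 (V=5.9011), down 17.4300 (V=8.9495). Price 6.7023; hedge Δ=-0.3820, bond B=14.7244.
Sanity check at the root: Δ(0,0)·S0 + B(0,0) reproduces V0 = 6.7023.

(0,0): Delta=-0.3820 Bond=14.7244
(1,0): Delta=-1.0000 Bond=26.3795
(1,1): Delta=-0.1055 Bond=8.5828
(2,0): Delta=-1.0000 Bond=27.9623
(2,1): Delta=-1.0000 Bond=27.9623
(2,2): Delta=0.2946 Bond=-3.2051
V0=6.7023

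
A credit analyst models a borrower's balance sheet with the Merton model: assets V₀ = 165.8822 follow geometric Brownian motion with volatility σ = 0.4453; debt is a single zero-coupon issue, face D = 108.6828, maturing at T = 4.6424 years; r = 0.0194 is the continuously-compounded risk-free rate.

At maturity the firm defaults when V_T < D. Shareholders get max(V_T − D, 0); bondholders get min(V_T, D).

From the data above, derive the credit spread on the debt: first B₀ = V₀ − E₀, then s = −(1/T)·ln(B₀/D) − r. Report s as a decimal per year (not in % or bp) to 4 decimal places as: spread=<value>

Apply the equity-as-call identities (strike 108.6828, horizon 4.6424 years):
d₁ = [ln(V₀/D) + (r + σ²/2)T] / (σ√T)
   = [ln(165.8822/108.6828) + (0.0194 + 0.5·0.4453²)·4.6424] / (0.4453·√4.6424)
   = [0.422844 + 0.550338] / 0.959454 = 1.014309
d₂ = d₁ − σ√T = 1.014309 − 0.959454 = 0.054856
N(d₁) = 0.844782,  N(d₂) = 0.521873,  e^(−rT) = 0.913874
E₀ = V₀·N(d₁) − D·e^(−rT)·N(d₂)
   = 165.8822·0.844782 − 108.6828·0.913874·0.521873 = 88.300663
B₀ = V₀ − E₀ = 165.8822 − 88.300663 = 77.581537
spread = −(1/T)·ln(B₀/D) − r = −(1/4.6424)·ln(77.581537/108.6828) − 0.0194 = 0.05321418

spread=0.0532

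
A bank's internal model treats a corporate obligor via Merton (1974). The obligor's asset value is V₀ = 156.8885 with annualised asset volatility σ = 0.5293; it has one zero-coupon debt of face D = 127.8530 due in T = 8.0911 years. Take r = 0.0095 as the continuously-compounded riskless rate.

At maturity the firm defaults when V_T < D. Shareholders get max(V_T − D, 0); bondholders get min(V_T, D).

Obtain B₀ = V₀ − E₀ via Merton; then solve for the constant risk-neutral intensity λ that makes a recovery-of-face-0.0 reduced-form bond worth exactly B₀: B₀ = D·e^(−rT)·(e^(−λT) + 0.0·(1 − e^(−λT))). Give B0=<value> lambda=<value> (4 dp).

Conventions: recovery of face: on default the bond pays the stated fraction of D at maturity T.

Work the structural quantities from V₀ = 156.8885 against face 127.8530:
d₁ = [ln(V₀/D) + (r + σ²/2)T] / (σ√T)
   = [ln(156.8885/127.8530) + (0.0095 + 0.5·0.5293²)·8.0911] / (0.5293·√8.0911)
   = [0.204654 + 1.210261] / 1.505586 = 0.939777
d₂ = d₁ − σ√T = 0.939777 − 1.505586 = -0.565810
N(d₁) = 0.826334,  N(d₂) = 0.285762,  e^(−rT) = 0.926014
E₀ = V₀·N(d₁) − D·e^(−rT)·N(d₂)
   = 156.8885·0.826334 − 127.8530·0.926014·0.285762 = 95.809915
B₀ = V₀ − E₀ = 156.8885 − 95.809915 = 61.078585
e^(−λT) = (B₀·e^(rT)/D − 0)/(1 − 0) = (61.0786·1.079897/127.8530 − 0)/1 = 0.51589390
λ = −ln(0.51589390)/8.0911 = 0.081800

B0=61.0786 lambda=0.0818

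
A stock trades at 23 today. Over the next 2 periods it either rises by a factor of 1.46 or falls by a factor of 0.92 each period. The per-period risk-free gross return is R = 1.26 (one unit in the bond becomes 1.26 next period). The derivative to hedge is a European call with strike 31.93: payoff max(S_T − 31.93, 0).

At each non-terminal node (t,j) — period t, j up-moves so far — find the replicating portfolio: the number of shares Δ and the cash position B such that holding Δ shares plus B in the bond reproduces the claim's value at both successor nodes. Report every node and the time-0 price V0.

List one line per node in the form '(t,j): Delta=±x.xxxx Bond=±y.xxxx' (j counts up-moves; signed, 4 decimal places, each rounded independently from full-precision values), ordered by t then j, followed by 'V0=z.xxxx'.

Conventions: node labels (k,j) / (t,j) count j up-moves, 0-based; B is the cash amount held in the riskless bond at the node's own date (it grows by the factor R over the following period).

(0,0): Delta=0.6879 Bond=-11.5519
(1,0): Delta=0.0000 Bond=0.0000
(1,1): Delta=0.9428 Bond=-23.1174
V0=4.2692

The replicating-portfolio and risk-neutral prices coincide; use p* = (1.26−0.92)/(1.46−0.92) = 0.6296 for the latter.
Terminal payoffs: V(2,0)=0.0000, V(2,1)=0.0000, V(2,2)=17.0968
Node (1,0) S=21.1600: V=(p*·0.0000+(1−p*)·0.0000)/1.26=0.0000; Δ=(0.0000−0.0000)/(30.8936−19.4672)=0.0000; B=V−Δ·S=0.0000
Node (1,1) S=33.5800: V=(p*·17.0968+(1−p*)·0.0000)/1.26=8.5434; Δ=(17.0968−0.0000)/(49.0268−30.8936)=0.9428; B=V−Δ·S=-23.1174
Node (0,0) S=23.0000: V=(p*·8.5434+(1−p*)·0.0000)/1.26=4.2692; Δ=(8.5434−0.0000)/(33.5800−21.1600)=0.6879; B=V−Δ·S=-11.5519
Verification: the root portfolio costs Δ(0,0)·S0 + B(0,0) = 4.2692, matching V0.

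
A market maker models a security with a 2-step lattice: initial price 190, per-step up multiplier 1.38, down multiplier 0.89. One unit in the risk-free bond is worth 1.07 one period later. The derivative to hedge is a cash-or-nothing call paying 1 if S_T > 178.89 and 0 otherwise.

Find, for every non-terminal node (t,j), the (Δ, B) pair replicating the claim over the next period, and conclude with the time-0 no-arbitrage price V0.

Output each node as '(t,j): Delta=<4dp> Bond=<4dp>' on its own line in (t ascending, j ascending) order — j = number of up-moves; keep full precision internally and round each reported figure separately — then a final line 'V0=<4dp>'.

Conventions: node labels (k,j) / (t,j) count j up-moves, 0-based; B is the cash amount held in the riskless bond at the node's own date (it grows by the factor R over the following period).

The replicating-portfolio and risk-neutral prices coincide; use p* = (1.07−0.89)/(1.38−0.89) = 0.3673 for the latter.
Terminal payoffs: V(2,0)=0.0000, V(2,1)=1.0000, V(2,2)=1.0000
Node (1,0) S=169.1000: V=(p*·1.0000+(1−p*)·0.0000)/1.07=0.3433; Δ=(1.0000−0.0000)/(233.3580−150.4990)=0.0121; B=V−Δ·S=-1.6975
Node (1,1) S=262.2000: V=(p*·1.0000+(1−p*)·1.0000)/1.07=0.9346; Δ=(1.0000−1.0000)/(361.8360−233.3580)=0.0000; B=V−Δ·S=0.9346
Node (0,0) S=190.0000: V=(p*·0.9346+(1−p*)·0.3433)/1.07=0.5238; Δ=(0.9346−0.3433)/(262.2000−169.1000)=0.0064; B=V−Δ·S=-0.6828
Sanity check at the root: Δ(0,0)·S0 + B(0,0) reproduces V0 = 0.5238.

(0,0): Delta=0.0064 Bond=-0.6828
(1,0): Delta=0.0121 Bond=-1.6975
(1,1): Delta=0.0000 Bond=0.9346
V0=0.5238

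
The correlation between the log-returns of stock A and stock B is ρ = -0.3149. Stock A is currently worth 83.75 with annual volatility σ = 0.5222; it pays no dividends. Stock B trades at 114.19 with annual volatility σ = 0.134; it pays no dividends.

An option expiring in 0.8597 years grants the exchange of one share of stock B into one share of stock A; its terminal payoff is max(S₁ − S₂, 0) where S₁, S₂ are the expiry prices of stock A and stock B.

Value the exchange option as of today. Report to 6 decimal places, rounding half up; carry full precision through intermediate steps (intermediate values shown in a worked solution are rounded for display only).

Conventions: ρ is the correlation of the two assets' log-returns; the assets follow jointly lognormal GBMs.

σ_eff = √(σ₁² + σ₂² − 2ρσ₁σ₂) = √(0.5222² + 0.134² − 2·-0.3149·0.5222·0.134) = 0.578549
d₁ = (ln(S₁/S₂) + (q₂ − q₁ + σ_eff²/2)T) / (σ_eff√T) = (ln(83.75/114.19) + (0.0 − 0.0 + 0.167359)·0.8597) / 0.536431 = -0.309730
d₂ = d₁ − σ_eff√T = -0.309730 − 0.536431 = -0.846161
N(d₁) = 0.378383,  N(d₂) = 0.198732
V = S₁·e^{−q₁T}·N(d₁) − S₂·e^{−q₂T}·N(d₂) = 31.689593 − 22.693160 = 8.996432
Key observation: r never enters — measured in units of stock B, the claim is a call on S₁/S₂ struck at 1, so only the dividend yields and σ_eff matter.

exchange price = 8.996432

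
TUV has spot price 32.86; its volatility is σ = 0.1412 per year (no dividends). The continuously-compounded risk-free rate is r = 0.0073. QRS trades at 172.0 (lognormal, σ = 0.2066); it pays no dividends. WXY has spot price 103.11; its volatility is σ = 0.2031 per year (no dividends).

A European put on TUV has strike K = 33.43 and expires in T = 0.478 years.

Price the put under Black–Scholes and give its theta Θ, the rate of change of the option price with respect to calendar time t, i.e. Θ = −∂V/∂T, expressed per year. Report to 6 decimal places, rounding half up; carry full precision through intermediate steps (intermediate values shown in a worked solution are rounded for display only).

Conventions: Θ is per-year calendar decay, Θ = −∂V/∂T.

price = 1.527518
Θ = -1.193204

σ√T = 0.1412·√0.478 = 0.097622
d₁ = (ln(S/K) + (r+σ²/2)T) / (σ√T) = (ln(32.86/33.43) + (0.0073+0.1412²/2)·0.478) / 0.097622 = (-0.017198 + 0.008254) / 0.097622 = -0.091610
d₂ = d₁ − σ√T = -0.091610 − 0.097622 = -0.189232
e^{−rT} = 0.996517
N(−d₁) = 0.536496,  N(−d₂) = 0.575044
Put price V = K·e^{−rT}·N(−d₂) − S·N(−d₁) = 19.156774 − 17.629256 = 1.527518
φ(d₁) = (1/√(2π))·e^{−d₁²/2} = 0.397272
Θ = −S·φ(d₁)·σ/(2√T) + r·K·e^{−rT}·N(−d₂) = −1.333049 + 0.139844 = -1.193204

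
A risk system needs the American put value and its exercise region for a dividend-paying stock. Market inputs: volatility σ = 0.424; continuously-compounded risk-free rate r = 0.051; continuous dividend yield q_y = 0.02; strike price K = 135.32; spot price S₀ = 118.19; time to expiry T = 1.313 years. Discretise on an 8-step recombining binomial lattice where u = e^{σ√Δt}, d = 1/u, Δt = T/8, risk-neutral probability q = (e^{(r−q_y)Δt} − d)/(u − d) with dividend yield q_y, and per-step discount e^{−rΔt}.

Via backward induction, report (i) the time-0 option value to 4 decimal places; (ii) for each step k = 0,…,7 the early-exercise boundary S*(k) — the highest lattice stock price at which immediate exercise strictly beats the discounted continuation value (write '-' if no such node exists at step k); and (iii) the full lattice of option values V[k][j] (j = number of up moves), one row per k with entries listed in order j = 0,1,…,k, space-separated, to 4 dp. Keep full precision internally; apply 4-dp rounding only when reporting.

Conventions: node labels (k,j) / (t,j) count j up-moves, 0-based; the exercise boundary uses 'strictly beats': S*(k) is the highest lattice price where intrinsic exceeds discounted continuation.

price = 31.1024
boundary = - - - 70.5962 59.4541 70.5962 83.8265 99.5362
tree:
31.1024
40.9386 20.6503
52.3043 28.9504 11.7308
64.7238 39.3394 17.8416 5.1022
75.8659 51.5369 26.3919 8.5922 1.2881
85.2495 64.7238 37.6996 14.2095 2.4599 0.0000
93.1521 75.8659 51.4935 22.9367 4.6974 0.0000 0.0000
99.8074 85.2495 64.7238 35.7838 8.9703 0.0000 0.0000 0.0000
105.4123 93.1521 75.8659 51.4935 17.1300 0.0000 0.0000 0.0000 0.0000

Δt=0.16412  u=1.18741  d=0.84217  q=0.47194  discount=0.99166
step 8 (expiry): payoffs max(K−S,0) = 105.4123 93.1521 75.8659 51.4935 17.1300 0.0000 0.0000 0.0000 0.0000
step 7: (k=7,j=0): S=35.5126, K−S=99.8074, hold=98.7958 ⇒ V=99.8074 exercise | (k=7,j=1): S=50.0705, K−S=85.2495, hold=84.2856 ⇒ V=85.2495 exercise | (k=7,j=2): S=70.5962, K−S=64.7238, hold=63.8272 ⇒ V=64.7238 exercise | (k=7,j=3): S=99.5362, K−S=35.7838, hold=34.9821 ⇒ V=35.7838 exercise | (k=7,j=4): S=140.3397, K−S=0.0000, hold=8.9703 ⇒ V=8.9703 continue | (k=7,j=5): S=197.8701, K−S=0.0000, hold=0.0000 ⇒ V=0.0000 continue | (k=7,j=6): S=278.9842, K−S=0.0000, hold=0.0000 ⇒ V=0.0000 continue | (k=7,j=7): S=393.3500, K−S=0.0000, hold=0.0000 ⇒ V=0.0000 continue  boundary S*=99.5362
step 6: (k=6,j=0): S=42.1679, K−S=93.1521, hold=92.1623 ⇒ V=93.1521 exercise | (k=6,j=1): S=59.4541, K−S=75.8659, hold=74.9328 ⇒ V=75.8659 exercise | (k=6,j=2): S=83.8265, K−S=51.4935, hold=50.6403 ⇒ V=51.4935 exercise | (k=6,j=3): S=118.1900, K−S=17.1300, hold=22.9367 ⇒ V=22.9367 continue | (k=6,j=4): S=166.6404, K−S=0.0000, hold=4.6974 ⇒ V=4.6974 continue | (k=6,j=5): S=234.9524, K−S=0.0000, hold=0.0000 ⇒ V=0.0000 continue | (k=6,j=6): S=331.2679, K−S=0.0000, hold=0.0000 ⇒ V=0.0000 continue  boundary S*=83.8265
step 5: (k=5,j=0): S=50.0705, K−S=85.2495, hold=84.2856 ⇒ V=85.2495 exercise | (k=5,j=1): S=70.5962, K−S=64.7238, hold=63.8272 ⇒ V=64.7238 exercise | (k=5,j=2): S=99.5362, K−S=35.7838, hold=37.6996 ⇒ V=37.6996 continue | (k=5,j=3): S=140.3397, K−S=0.0000, hold=14.2095 ⇒ V=14.2095 continue | (k=5,j=4): S=197.8701, K−S=0.0000, hold=2.4599 ⇒ V=2.4599 continue | (k=5,j=5): S=278.9842, K−S=0.0000, hold=0.0000 ⇒ V=0.0000 continue  boundary S*=70.5962
step 4: (k=4,j=0): S=59.4541, K−S=75.8659, hold=74.9328 ⇒ V=75.8659 exercise | (k=4,j=1): S=83.8265, K−S=51.4935, hold=51.5369 ⇒ V=51.5369 continue | (k=4,j=2): S=118.1900, K−S=17.1300, hold=26.3919 ⇒ V=26.3919 continue | (k=4,j=3): S=166.6404, K−S=0.0000, hold=8.5922 ⇒ V=8.5922 continue | (k=4,j=4): S=234.9524, K−S=0.0000, hold=1.2881 ⇒ V=1.2881 continue  boundary S*=59.4541
step 3: (k=3,j=0): S=70.5962, K−S=64.7238, hold=63.8475 ⇒ V=64.7238 exercise | (k=3,j=1): S=99.5362, K−S=35.7838, hold=39.3394 ⇒ V=39.3394 continue | (k=3,j=2): S=140.3397, K−S=0.0000, hold=17.8416 ⇒ V=17.8416 continue | (k=3,j=3): S=197.8701, K−S=0.0000, hold=5.1022 ⇒ V=5.1022 continue  boundary S*=70.5962
step 2: (k=2,j=0): S=83.8265, K−S=51.4935, hold=52.3043 ⇒ V=52.3043 continue | (k=2,j=1): S=118.1900, K−S=17.1300, hold=28.9504 ⇒ V=28.9504 continue | (k=2,j=2): S=166.6404, K−S=0.0000, hold=11.7308 ⇒ V=11.7308 continue  boundary S*=-
step 1: (k=1,j=0): S=99.5362, K−S=35.7838, hold=40.9386 ⇒ V=40.9386 continue | (k=1,j=1): S=140.3397, K−S=0.0000, hold=20.6503 ⇒ V=20.6503 continue  boundary S*=-
step 0: (k=0,j=0): S=118.1900, K−S=17.1300, hold=31.1024 ⇒ V=31.1024 continue  boundary S*=-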